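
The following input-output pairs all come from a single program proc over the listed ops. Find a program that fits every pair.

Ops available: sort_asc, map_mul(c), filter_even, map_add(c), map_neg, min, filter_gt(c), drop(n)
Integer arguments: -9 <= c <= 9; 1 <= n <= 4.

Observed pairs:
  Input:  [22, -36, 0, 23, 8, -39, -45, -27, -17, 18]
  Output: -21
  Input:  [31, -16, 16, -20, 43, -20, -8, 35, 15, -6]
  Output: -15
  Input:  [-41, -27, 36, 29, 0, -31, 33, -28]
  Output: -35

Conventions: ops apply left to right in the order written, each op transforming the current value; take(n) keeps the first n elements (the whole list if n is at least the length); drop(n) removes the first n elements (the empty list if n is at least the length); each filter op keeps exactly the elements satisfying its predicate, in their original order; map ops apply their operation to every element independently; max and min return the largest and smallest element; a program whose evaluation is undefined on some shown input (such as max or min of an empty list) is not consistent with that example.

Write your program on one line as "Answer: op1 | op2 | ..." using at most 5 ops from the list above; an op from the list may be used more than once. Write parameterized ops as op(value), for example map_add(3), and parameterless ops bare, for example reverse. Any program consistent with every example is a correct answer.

map_neg | filter_even | map_add(3) | map_add(-2) | min

Check, running the answer program on each example:
  [22, -36, 0, 23, 8, -39, -45, -27, -17, 18] -> [-22, 36, 0, -23, -8, 39, 45, 27, 17, -18] -> [-22, 36, 0, -8, -18] -> [-19, 39, 3, -5, -15] -> [-21, 37, 1, -7, -17] -> -21
  [31, -16, 16, -20, 43, -20, -8, 35, 15, -6] -> [-31, 16, -16, 20, -43, 20, 8, -35, -15, 6] -> [16, -16, 20, 20, 8, 6] -> [19, -13, 23, 23, 11, 9] -> [17, -15, 21, 21, 9, 7] -> -15
  [-41, -27, 36, 29, 0, -31, 33, -28] -> [41, 27, -36, -29, 0, 31, -33, 28] -> [-36, 0, 28] -> [-33, 3, 31] -> [-35, 1, 29] -> -35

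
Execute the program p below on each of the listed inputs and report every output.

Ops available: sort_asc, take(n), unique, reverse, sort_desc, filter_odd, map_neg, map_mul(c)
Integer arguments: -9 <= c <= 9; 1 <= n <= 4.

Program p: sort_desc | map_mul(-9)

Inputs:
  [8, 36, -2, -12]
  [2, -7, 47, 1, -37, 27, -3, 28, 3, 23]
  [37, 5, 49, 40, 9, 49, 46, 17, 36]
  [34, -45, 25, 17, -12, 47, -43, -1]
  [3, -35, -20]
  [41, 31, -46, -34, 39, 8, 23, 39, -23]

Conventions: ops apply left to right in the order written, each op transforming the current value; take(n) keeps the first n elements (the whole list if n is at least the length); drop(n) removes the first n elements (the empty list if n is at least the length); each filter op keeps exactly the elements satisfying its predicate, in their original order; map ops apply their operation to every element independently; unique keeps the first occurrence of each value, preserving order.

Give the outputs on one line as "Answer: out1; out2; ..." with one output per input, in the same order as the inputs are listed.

[-324, -72, 18, 108]; [-423, -252, -243, -207, -27, -18, -9, 27, 63, 333]; [-441, -441, -414, -360, -333, -324, -153, -81, -45]; [-423, -306, -225, -153, 9, 108, 387, 405]; [-27, 180, 315]; [-369, -351, -351, -279, -207, -72, 207, 306, 414]

Execution, op by op:
  [8, 36, -2, -12] -> [36, 8, -2, -12] -> [-324, -72, 18, 108]
  [2, -7, 47, 1, -37, 27, -3, 28, 3, 23] -> [47, 28, 27, 23, 3, 2, 1, -3, -7, -37] -> [-423, -252, -243, -207, -27, -18, -9, 27, 63, 333]
  [37, 5, 49, 40, 9, 49, 46, 17, 36] -> [49, 49, 46, 40, 37, 36, 17, 9, 5] -> [-441, -441, -414, -360, -333, -324, -153, -81, -45]
  [34, -45, 25, 17, -12, 47, -43, -1] -> [47, 34, 25, 17, -1, -12, -43, -45] -> [-423, -306, -225, -153, 9, 108, 387, 405]
  [3, -35, -20] -> [3, -20, -35] -> [-27, 180, 315]
  [41, 31, -46, -34, 39, 8, 23, 39, -23] -> [41, 39, 39, 31, 23, 8, -23, -34, -46] -> [-369, -351, -351, -279, -207, -72, 207, 306, 414]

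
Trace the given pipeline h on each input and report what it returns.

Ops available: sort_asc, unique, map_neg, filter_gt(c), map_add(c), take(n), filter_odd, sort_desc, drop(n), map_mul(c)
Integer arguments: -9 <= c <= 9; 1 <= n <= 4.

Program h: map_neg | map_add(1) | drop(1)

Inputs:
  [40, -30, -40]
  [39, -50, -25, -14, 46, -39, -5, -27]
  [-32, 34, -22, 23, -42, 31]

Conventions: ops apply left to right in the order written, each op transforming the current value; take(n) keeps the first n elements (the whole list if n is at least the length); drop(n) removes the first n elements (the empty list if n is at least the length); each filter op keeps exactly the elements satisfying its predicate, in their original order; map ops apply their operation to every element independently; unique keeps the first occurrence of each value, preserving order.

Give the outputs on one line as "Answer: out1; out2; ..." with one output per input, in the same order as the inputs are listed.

Execution, op by op:
  [40, -30, -40] -> [-40, 30, 40] -> [-39, 31, 41] -> [31, 41]
  [39, -50, -25, -14, 46, -39, -5, -27] -> [-39, 50, 25, 14, -46, 39, 5, 27] -> [-38, 51, 26, 15, -45, 40, 6, 28] -> [51, 26, 15, -45, 40, 6, 28]
  [-32, 34, -22, 23, -42, 31] -> [32, -34, 22, -23, 42, -31] -> [33, -33, 23, -22, 43, -30] -> [-33, 23, -22, 43, -30]

[31, 41]; [51, 26, 15, -45, 40, 6, 28]; [-33, 23, -22, 43, -30]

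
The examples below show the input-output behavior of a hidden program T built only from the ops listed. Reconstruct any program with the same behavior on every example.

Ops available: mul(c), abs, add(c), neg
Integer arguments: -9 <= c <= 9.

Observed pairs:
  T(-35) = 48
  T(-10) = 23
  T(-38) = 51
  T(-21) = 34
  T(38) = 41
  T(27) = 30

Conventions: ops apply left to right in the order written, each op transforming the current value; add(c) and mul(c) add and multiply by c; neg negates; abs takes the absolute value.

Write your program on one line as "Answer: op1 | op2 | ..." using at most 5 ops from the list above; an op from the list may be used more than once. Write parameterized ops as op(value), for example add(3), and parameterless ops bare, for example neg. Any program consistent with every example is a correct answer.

add(-5) | neg | abs | add(8)

Check, running the answer program on each example:
  -35 -> -40 -> 40 -> 40 -> 48
  -10 -> -15 -> 15 -> 15 -> 23
  -38 -> -43 -> 43 -> 43 -> 51
  -21 -> -26 -> 26 -> 26 -> 34
  38 -> 33 -> -33 -> 33 -> 41
  27 -> 22 -> -22 -> 22 -> 30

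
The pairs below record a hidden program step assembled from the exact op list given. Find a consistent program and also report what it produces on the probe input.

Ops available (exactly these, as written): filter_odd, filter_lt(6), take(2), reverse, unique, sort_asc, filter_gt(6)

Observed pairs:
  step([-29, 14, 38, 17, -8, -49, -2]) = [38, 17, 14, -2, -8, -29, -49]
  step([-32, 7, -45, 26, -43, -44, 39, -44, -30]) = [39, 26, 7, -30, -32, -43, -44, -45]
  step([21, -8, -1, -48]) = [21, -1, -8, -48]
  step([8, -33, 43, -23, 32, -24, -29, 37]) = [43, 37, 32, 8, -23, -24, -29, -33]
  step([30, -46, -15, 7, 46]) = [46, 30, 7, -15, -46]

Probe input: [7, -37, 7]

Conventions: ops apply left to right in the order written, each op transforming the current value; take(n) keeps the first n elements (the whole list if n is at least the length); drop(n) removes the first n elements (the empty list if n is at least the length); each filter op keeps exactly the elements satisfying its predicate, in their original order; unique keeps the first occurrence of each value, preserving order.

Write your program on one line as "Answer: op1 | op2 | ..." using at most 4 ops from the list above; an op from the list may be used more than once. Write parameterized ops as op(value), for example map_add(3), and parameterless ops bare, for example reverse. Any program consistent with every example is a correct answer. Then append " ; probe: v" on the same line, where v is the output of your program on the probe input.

sort_asc | reverse | unique ; probe: [7, -37]

Check, running the answer program on each example:
  [-29, 14, 38, 17, -8, -49, -2] -> [-49, -29, -8, -2, 14, 17, 38] -> [38, 17, 14, -2, -8, -29, -49] -> [38, 17, 14, -2, -8, -29, -49]
  [-32, 7, -45, 26, -43, -44, 39, -44, -30] -> [-45, -44, -44, -43, -32, -30, 7, 26, 39] -> [39, 26, 7, -30, -32, -43, -44, -44, -45] -> [39, 26, 7, -30, -32, -43, -44, -45]
  [21, -8, -1, -48] -> [-48, -8, -1, 21] -> [21, -1, -8, -48] -> [21, -1, -8, -48]
  [8, -33, 43, -23, 32, -24, -29, 37] -> [-33, -29, -24, -23, 8, 32, 37, 43] -> [43, 37, 32, 8, -23, -24, -29, -33] -> [43, 37, 32, 8, -23, -24, -29, -33]
  [30, -46, -15, 7, 46] -> [-46, -15, 7, 30, 46] -> [46, 30, 7, -15, -46] -> [46, 30, 7, -15, -46]
  probe: [7, -37, 7] -> [-37, 7, 7] -> [7, 7, -37] -> [7, -37]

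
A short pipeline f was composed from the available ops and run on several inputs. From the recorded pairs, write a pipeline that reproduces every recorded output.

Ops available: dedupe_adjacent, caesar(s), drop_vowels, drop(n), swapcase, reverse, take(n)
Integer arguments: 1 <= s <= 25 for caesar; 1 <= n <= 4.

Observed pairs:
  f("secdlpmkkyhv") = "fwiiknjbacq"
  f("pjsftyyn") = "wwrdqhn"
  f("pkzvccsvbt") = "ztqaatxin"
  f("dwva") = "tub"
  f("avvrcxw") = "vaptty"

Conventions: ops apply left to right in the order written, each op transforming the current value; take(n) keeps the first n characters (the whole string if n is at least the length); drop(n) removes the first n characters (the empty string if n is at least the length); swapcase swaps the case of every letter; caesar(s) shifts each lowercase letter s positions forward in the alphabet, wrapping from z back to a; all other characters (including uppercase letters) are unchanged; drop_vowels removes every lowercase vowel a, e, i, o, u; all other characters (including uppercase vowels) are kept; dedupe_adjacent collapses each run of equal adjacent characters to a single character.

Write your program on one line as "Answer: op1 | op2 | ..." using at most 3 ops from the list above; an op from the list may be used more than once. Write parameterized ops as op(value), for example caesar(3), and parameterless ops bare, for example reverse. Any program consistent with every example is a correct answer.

reverse | caesar(24) | drop(1)

Check, running the answer program on each example:
  "secdlpmkkyhv" -> "vhykkmpldces" -> "tfwiiknjbacq" -> "fwiiknjbacq"
  "pjsftyyn" -> "nyytfsjp" -> "lwwrdqhn" -> "wwrdqhn"
  "pkzvccsvbt" -> "tbvsccvzkp" -> "rztqaatxin" -> "ztqaatxin"
  "dwva" -> "avwd" -> "ytub" -> "tub"
  "avvrcxw" -> "wxcrvva" -> "uvaptty" -> "vaptty"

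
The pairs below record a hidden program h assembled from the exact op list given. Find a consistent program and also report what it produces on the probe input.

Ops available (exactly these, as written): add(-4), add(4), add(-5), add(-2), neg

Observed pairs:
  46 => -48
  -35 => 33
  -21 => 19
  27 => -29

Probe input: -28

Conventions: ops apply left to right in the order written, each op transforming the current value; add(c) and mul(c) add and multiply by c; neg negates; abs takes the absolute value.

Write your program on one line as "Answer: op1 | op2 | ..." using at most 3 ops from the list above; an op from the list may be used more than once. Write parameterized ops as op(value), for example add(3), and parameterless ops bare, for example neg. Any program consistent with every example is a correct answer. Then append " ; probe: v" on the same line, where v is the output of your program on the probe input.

neg | add(-2) ; probe: 26

Check, running the answer program on each example:
  46 -> -46 -> -48
  -35 -> 35 -> 33
  -21 -> 21 -> 19
  27 -> -27 -> -29
  probe: -28 -> 28 -> 26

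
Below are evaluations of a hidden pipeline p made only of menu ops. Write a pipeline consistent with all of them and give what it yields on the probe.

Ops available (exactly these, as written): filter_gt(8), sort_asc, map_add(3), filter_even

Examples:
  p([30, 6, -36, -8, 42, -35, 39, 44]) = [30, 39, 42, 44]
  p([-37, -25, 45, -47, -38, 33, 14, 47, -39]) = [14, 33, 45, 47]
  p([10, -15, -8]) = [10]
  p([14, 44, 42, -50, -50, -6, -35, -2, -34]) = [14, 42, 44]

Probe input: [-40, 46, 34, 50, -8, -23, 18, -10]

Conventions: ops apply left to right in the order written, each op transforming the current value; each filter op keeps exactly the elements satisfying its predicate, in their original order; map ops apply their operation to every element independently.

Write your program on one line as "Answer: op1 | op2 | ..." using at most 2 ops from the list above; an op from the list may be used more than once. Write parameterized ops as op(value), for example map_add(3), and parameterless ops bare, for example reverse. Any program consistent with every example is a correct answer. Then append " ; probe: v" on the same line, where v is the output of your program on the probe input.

sort_asc | filter_gt(8) ; probe: [18, 34, 46, 50]

Check, running the answer program on each example:
  [30, 6, -36, -8, 42, -35, 39, 44] -> [-36, -35, -8, 6, 30, 39, 42, 44] -> [30, 39, 42, 44]
  [-37, -25, 45, -47, -38, 33, 14, 47, -39] -> [-47, -39, -38, -37, -25, 14, 33, 45, 47] -> [14, 33, 45, 47]
  [10, -15, -8] -> [-15, -8, 10] -> [10]
  [14, 44, 42, -50, -50, -6, -35, -2, -34] -> [-50, -50, -35, -34, -6, -2, 14, 42, 44] -> [14, 42, 44]
  probe: [-40, 46, 34, 50, -8, -23, 18, -10] -> [-40, -23, -10, -8, 18, 34, 46, 50] -> [18, 34, 46, 50]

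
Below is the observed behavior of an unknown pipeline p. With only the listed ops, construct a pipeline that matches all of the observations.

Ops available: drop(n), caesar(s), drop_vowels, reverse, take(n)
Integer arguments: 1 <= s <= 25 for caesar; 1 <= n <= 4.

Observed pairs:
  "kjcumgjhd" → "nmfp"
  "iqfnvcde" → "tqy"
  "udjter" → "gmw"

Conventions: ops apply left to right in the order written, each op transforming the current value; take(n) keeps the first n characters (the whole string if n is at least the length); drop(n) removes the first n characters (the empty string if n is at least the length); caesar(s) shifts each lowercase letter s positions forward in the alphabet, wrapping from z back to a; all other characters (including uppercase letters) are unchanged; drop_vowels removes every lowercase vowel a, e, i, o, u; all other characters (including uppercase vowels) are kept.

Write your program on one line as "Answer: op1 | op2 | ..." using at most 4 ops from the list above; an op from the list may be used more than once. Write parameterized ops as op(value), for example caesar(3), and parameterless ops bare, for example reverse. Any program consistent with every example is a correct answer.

drop_vowels | caesar(3) | take(4) | drop_vowels

Check, running the answer program on each example:
  "kjcumgjhd" -> "kjcmgjhd" -> "nmfpjmkg" -> "nmfp" -> "nmfp"
  "iqfnvcde" -> "qfnvcd" -> "tiqyfg" -> "tiqy" -> "tqy"
  "udjter" -> "djtr" -> "gmwu" -> "gmwu" -> "gmw"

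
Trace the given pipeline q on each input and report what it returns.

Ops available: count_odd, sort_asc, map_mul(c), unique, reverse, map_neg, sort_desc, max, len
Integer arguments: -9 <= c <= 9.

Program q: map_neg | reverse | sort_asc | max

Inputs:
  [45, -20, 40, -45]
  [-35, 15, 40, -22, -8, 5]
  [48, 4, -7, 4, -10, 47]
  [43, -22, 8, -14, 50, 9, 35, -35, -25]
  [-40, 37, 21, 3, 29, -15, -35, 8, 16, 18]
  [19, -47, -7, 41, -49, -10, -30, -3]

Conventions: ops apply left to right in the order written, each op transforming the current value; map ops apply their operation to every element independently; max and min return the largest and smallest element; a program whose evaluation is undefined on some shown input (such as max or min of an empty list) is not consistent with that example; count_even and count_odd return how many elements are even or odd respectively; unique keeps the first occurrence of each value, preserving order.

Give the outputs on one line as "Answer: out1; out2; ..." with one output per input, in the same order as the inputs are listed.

45; 35; 10; 35; 40; 49

Execution, op by op:
  [45, -20, 40, -45] -> [-45, 20, -40, 45] -> [45, -40, 20, -45] -> [-45, -40, 20, 45] -> 45
  [-35, 15, 40, -22, -8, 5] -> [35, -15, -40, 22, 8, -5] -> [-5, 8, 22, -40, -15, 35] -> [-40, -15, -5, 8, 22, 35] -> 35
  [48, 4, -7, 4, -10, 47] -> [-48, -4, 7, -4, 10, -47] -> [-47, 10, -4, 7, -4, -48] -> [-48, -47, -4, -4, 7, 10] -> 10
  [43, -22, 8, -14, 50, 9, 35, -35, -25] -> [-43, 22, -8, 14, -50, -9, -35, 35, 25] -> [25, 35, -35, -9, -50, 14, -8, 22, -43] -> [-50, -43, -35, -9, -8, 14, 22, 25, 35] -> 35
  [-40, 37, 21, 3, 29, -15, -35, 8, 16, 18] -> [40, -37, -21, -3, -29, 15, 35, -8, -16, -18] -> [-18, -16, -8, 35, 15, -29, -3, -21, -37, 40] -> [-37, -29, -21, -18, -16, -8, -3, 15, 35, 40] -> 40
  [19, -47, -7, 41, -49, -10, -30, -3] -> [-19, 47, 7, -41, 49, 10, 30, 3] -> [3, 30, 10, 49, -41, 7, 47, -19] -> [-41, -19, 3, 7, 10, 30, 47, 49] -> 49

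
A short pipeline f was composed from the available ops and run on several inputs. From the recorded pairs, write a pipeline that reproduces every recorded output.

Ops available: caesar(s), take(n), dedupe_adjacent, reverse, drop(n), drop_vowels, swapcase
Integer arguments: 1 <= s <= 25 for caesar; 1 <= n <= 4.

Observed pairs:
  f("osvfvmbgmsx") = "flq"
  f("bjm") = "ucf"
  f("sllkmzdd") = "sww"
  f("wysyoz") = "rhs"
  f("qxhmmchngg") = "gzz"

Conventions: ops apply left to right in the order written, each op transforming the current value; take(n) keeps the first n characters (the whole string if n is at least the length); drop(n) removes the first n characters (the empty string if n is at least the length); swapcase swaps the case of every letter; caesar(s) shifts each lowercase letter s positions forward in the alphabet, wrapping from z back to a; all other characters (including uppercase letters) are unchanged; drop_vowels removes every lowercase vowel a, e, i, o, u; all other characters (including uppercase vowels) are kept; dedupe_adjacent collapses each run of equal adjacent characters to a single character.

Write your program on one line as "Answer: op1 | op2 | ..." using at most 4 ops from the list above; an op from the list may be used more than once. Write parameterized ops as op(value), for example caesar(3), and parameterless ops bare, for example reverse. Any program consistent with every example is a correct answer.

caesar(19) | reverse | take(3) | reverse

Check, running the answer program on each example:
  "osvfvmbgmsx" -> "hloyofuzflq" -> "qlfzufoyolh" -> "qlf" -> "flq"
  "bjm" -> "ucf" -> "fcu" -> "fcu" -> "ucf"
  "sllkmzdd" -> "leedfsww" -> "wwsfdeel" -> "wws" -> "sww"
  "wysyoz" -> "prlrhs" -> "shrlrp" -> "shr" -> "rhs"
  "qxhmmchngg" -> "jqaffvagzz" -> "zzgavffaqj" -> "zzg" -> "gzz"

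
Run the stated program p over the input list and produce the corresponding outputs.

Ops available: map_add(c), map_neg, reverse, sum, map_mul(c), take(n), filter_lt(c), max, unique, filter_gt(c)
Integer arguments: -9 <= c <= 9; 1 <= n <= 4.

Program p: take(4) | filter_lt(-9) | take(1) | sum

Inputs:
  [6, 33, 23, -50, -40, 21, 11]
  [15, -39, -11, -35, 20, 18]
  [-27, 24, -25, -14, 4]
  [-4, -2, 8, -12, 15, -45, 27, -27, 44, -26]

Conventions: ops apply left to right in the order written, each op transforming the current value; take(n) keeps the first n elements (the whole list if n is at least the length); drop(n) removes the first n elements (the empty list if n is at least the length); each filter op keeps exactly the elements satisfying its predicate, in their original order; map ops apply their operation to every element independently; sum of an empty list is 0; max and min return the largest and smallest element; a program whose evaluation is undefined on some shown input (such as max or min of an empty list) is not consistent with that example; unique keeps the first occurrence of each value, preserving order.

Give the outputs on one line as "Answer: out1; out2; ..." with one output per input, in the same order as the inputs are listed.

Execution, op by op:
  [6, 33, 23, -50, -40, 21, 11] -> [6, 33, 23, -50] -> [-50] -> [-50] -> -50
  [15, -39, -11, -35, 20, 18] -> [15, -39, -11, -35] -> [-39, -11, -35] -> [-39] -> -39
  [-27, 24, -25, -14, 4] -> [-27, 24, -25, -14] -> [-27, -25, -14] -> [-27] -> -27
  [-4, -2, 8, -12, 15, -45, 27, -27, 44, -26] -> [-4, -2, 8, -12] -> [-12] -> [-12] -> -12

-50; -39; -27; -12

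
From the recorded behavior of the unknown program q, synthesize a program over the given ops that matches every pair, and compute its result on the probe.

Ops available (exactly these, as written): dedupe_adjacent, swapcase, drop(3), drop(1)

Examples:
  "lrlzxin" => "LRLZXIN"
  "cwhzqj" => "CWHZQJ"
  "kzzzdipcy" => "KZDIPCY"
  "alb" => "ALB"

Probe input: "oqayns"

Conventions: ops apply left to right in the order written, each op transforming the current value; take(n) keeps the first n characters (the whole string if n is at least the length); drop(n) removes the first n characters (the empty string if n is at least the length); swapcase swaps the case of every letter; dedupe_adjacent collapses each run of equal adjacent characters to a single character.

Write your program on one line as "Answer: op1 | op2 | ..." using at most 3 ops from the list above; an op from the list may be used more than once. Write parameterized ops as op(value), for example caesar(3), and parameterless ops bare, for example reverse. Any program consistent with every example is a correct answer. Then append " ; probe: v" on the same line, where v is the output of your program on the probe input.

dedupe_adjacent | swapcase ; probe: "OQAYNS"

Check, running the answer program on each example:
  "lrlzxin" -> "lrlzxin" -> "LRLZXIN"
  "cwhzqj" -> "cwhzqj" -> "CWHZQJ"
  "kzzzdipcy" -> "kzdipcy" -> "KZDIPCY"
  "alb" -> "alb" -> "ALB"
  probe: "oqayns" -> "oqayns" -> "OQAYNS"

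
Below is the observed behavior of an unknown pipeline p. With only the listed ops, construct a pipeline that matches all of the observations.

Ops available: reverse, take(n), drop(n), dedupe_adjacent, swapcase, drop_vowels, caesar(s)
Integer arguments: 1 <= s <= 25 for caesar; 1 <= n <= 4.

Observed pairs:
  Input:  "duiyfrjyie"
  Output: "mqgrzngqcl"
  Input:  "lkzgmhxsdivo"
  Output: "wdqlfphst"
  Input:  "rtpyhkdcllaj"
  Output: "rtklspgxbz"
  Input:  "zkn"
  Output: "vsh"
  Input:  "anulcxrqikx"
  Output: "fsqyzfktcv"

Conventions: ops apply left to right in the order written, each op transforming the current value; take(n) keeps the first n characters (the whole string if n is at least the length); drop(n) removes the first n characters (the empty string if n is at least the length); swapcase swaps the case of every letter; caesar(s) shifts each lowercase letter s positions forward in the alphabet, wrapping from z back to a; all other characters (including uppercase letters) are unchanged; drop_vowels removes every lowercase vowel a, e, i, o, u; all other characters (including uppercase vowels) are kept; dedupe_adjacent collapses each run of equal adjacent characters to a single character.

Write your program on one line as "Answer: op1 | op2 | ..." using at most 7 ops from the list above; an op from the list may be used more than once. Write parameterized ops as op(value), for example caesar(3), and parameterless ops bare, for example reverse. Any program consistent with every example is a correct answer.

caesar(8) | drop_vowels | swapcase | reverse | swapcase | dedupe_adjacent

Check, running the answer program on each example:
  "duiyfrjyie" -> "lcqgnzrgqm" -> "lcqgnzrgqm" -> "LCQGNZRGQM" -> "MQGRZNGQCL" -> "mqgrzngqcl" -> "mqgrzngqcl"
  "lkzgmhxsdivo" -> "tshoupfalqdw" -> "tshpflqdw" -> "TSHPFLQDW" -> "WDQLFPHST" -> "wdqlfphst" -> "wdqlfphst"
  "rtpyhkdcllaj" -> "zbxgpslkttir" -> "zbxgpslkttr" -> "ZBXGPSLKTTR" -> "RTTKLSPGXBZ" -> "rttklspgxbz" -> "rtklspgxbz"
  "zkn" -> "hsv" -> "hsv" -> "HSV" -> "VSH" -> "vsh" -> "vsh"
  "anulcxrqikx" -> "ivctkfzyqsf" -> "vctkfzyqsf" -> "VCTKFZYQSF" -> "FSQYZFKTCV" -> "fsqyzfktcv" -> "fsqyzfktcv"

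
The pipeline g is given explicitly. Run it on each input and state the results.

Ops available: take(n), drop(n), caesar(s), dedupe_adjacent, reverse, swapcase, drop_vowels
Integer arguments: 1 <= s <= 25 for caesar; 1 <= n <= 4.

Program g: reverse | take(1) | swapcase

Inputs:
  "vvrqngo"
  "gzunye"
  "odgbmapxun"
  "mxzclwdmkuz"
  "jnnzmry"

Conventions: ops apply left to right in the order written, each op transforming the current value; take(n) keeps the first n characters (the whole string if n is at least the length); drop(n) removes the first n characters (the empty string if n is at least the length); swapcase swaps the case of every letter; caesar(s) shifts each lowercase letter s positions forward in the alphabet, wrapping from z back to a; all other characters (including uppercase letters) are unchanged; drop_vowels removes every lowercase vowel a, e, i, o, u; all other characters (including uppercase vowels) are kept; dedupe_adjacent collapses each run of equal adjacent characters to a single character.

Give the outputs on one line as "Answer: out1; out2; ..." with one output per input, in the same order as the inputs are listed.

"O"; "E"; "N"; "Z"; "Y"

Execution, op by op:
  "vvrqngo" -> "ognqrvv" -> "o" -> "O"
  "gzunye" -> "eynuzg" -> "e" -> "E"
  "odgbmapxun" -> "nuxpambgdo" -> "n" -> "N"
  "mxzclwdmkuz" -> "zukmdwlczxm" -> "z" -> "Z"
  "jnnzmry" -> "yrmznnj" -> "y" -> "Y"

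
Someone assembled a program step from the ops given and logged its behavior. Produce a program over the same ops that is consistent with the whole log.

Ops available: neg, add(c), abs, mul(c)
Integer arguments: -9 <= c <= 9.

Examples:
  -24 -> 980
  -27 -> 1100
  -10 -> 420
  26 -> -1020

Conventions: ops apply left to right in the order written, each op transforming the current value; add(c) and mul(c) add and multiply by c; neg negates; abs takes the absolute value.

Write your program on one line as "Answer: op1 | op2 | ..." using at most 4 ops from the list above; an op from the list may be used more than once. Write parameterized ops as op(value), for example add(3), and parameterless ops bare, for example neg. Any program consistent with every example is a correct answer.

mul(8) | add(-9) | add(5) | mul(-5)

Check, running the answer program on each example:
  -24 -> -192 -> -201 -> -196 -> 980
  -27 -> -216 -> -225 -> -220 -> 1100
  -10 -> -80 -> -89 -> -84 -> 420
  26 -> 208 -> 199 -> 204 -> -1020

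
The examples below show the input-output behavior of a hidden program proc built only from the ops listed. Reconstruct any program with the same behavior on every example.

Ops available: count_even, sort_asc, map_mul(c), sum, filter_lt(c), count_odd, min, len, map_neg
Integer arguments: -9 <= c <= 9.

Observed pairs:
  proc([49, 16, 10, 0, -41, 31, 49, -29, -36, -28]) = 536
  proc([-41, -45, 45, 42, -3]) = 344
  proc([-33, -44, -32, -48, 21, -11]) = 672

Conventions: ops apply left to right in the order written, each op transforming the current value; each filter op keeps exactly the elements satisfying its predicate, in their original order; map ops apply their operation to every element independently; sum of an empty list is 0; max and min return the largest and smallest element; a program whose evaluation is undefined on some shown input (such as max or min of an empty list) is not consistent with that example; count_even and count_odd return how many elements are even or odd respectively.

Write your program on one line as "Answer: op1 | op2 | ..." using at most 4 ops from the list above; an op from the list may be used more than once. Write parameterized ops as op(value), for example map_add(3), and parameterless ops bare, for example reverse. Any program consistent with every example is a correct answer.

filter_lt(-5) | map_mul(-4) | sum

Check, running the answer program on each example:
  [49, 16, 10, 0, -41, 31, 49, -29, -36, -28] -> [-41, -29, -36, -28] -> [164, 116, 144, 112] -> 536
  [-41, -45, 45, 42, -3] -> [-41, -45] -> [164, 180] -> 344
  [-33, -44, -32, -48, 21, -11] -> [-33, -44, -32, -48, -11] -> [132, 176, 128, 192, 44] -> 672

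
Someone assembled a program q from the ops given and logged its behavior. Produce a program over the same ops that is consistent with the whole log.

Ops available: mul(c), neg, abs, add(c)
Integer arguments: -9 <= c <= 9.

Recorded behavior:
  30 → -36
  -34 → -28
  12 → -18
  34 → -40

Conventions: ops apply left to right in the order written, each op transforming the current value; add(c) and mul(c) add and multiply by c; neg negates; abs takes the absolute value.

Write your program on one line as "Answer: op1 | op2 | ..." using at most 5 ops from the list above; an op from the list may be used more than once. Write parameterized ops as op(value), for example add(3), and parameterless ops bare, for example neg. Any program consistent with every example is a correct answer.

add(7) | add(-1) | abs | neg

Check, running the answer program on each example:
  30 -> 37 -> 36 -> 36 -> -36
  -34 -> -27 -> -28 -> 28 -> -28
  12 -> 19 -> 18 -> 18 -> -18
  34 -> 41 -> 40 -> 40 -> -40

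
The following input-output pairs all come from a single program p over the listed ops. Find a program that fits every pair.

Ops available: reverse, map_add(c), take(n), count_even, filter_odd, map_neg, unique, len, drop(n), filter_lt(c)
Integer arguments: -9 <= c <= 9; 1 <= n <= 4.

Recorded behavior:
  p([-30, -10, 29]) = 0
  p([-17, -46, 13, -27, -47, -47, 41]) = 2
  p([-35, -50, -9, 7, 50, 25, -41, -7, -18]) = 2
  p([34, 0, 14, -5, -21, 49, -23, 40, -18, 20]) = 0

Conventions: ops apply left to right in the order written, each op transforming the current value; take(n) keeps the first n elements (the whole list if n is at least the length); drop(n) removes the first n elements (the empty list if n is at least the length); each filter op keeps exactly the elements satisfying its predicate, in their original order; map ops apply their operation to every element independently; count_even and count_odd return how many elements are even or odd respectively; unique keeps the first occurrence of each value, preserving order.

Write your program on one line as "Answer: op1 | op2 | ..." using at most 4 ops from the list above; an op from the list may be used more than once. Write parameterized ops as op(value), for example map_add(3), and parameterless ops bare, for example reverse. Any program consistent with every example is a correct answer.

reverse | filter_odd | drop(4) | len

Check, running the answer program on each example:
  [-30, -10, 29] -> [29, -10, -30] -> [29] -> [] -> 0
  [-17, -46, 13, -27, -47, -47, 41] -> [41, -47, -47, -27, 13, -46, -17] -> [41, -47, -47, -27, 13, -17] -> [13, -17] -> 2
  [-35, -50, -9, 7, 50, 25, -41, -7, -18] -> [-18, -7, -41, 25, 50, 7, -9, -50, -35] -> [-7, -41, 25, 7, -9, -35] -> [-9, -35] -> 2
  [34, 0, 14, -5, -21, 49, -23, 40, -18, 20] -> [20, -18, 40, -23, 49, -21, -5, 14, 0, 34] -> [-23, 49, -21, -5] -> [] -> 0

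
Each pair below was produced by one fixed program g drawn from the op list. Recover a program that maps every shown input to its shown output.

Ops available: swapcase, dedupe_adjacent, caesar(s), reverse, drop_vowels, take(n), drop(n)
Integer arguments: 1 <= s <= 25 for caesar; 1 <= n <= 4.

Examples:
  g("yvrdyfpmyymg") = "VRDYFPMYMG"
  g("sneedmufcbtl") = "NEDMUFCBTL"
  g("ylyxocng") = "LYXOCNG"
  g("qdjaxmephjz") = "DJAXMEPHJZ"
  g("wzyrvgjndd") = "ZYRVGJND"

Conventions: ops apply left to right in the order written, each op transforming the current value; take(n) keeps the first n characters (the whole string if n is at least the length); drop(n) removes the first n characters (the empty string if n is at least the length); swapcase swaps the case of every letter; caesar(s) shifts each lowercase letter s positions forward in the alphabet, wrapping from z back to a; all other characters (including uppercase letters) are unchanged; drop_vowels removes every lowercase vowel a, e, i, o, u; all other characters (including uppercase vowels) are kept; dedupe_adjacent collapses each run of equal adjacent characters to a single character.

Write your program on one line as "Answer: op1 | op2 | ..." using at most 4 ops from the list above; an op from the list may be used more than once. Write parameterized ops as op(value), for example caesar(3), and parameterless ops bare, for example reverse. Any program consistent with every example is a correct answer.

swapcase | drop(1) | dedupe_adjacent

Check, running the answer program on each example:
  "yvrdyfpmyymg" -> "YVRDYFPMYYMG" -> "VRDYFPMYYMG" -> "VRDYFPMYMG"
  "sneedmufcbtl" -> "SNEEDMUFCBTL" -> "NEEDMUFCBTL" -> "NEDMUFCBTL"
  "ylyxocng" -> "YLYXOCNG" -> "LYXOCNG" -> "LYXOCNG"
  "qdjaxmephjz" -> "QDJAXMEPHJZ" -> "DJAXMEPHJZ" -> "DJAXMEPHJZ"
  "wzyrvgjndd" -> "WZYRVGJNDD" -> "ZYRVGJNDD" -> "ZYRVGJND"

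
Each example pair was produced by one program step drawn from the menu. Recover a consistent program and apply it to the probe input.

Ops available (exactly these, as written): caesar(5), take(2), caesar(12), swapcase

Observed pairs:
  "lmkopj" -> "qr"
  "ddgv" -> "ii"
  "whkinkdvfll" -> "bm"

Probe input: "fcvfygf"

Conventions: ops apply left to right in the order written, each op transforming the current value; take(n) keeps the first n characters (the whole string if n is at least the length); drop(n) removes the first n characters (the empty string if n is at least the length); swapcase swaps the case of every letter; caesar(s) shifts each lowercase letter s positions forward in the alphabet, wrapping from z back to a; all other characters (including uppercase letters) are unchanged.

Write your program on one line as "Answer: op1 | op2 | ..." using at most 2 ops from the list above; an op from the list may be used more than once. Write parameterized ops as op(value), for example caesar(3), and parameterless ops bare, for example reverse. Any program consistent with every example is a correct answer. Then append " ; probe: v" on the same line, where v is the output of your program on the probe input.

caesar(5) | take(2) ; probe: "kh"

Check, running the answer program on each example:
  "lmkopj" -> "qrptuo" -> "qr"
  "ddgv" -> "iila" -> "ii"
  "whkinkdvfll" -> "bmpnspiakqq" -> "bm"
  probe: "fcvfygf" -> "khakdlk" -> "kh"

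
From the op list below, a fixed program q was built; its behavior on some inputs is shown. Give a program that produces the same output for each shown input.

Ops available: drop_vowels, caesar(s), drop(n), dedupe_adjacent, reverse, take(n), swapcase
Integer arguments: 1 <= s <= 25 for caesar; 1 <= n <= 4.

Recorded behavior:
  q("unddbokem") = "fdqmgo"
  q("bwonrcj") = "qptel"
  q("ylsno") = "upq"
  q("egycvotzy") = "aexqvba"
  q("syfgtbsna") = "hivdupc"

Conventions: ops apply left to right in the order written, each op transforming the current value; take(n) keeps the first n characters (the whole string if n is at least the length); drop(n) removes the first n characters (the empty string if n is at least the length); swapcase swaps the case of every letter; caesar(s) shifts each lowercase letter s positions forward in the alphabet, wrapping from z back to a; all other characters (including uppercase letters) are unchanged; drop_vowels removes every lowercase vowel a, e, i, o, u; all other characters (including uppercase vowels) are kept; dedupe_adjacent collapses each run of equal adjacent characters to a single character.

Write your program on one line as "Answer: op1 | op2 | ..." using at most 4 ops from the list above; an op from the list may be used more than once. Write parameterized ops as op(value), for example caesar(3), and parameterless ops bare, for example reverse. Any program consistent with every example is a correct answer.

dedupe_adjacent | caesar(2) | drop(2)

Check, running the answer program on each example:
  "unddbokem" -> "undbokem" -> "wpfdqmgo" -> "fdqmgo"
  "bwonrcj" -> "bwonrcj" -> "dyqptel" -> "qptel"
  "ylsno" -> "ylsno" -> "anupq" -> "upq"
  "egycvotzy" -> "egycvotzy" -> "giaexqvba" -> "aexqvba"
  "syfgtbsna" -> "syfgtbsna" -> "uahivdupc" -> "hivdupc"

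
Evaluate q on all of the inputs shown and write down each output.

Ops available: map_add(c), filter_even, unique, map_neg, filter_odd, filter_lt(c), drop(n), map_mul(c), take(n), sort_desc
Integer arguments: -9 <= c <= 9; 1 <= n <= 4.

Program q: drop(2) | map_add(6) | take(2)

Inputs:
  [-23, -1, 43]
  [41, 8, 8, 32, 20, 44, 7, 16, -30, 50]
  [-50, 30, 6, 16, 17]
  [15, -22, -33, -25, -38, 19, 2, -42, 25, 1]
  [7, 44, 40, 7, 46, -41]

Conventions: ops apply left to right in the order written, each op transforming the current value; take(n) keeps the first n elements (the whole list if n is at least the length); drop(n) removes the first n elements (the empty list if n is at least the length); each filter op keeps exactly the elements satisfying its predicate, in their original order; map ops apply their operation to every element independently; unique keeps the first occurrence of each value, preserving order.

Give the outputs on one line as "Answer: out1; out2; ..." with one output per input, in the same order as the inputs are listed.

Execution, op by op:
  [-23, -1, 43] -> [43] -> [49] -> [49]
  [41, 8, 8, 32, 20, 44, 7, 16, -30, 50] -> [8, 32, 20, 44, 7, 16, -30, 50] -> [14, 38, 26, 50, 13, 22, -24, 56] -> [14, 38]
  [-50, 30, 6, 16, 17] -> [6, 16, 17] -> [12, 22, 23] -> [12, 22]
  [15, -22, -33, -25, -38, 19, 2, -42, 25, 1] -> [-33, -25, -38, 19, 2, -42, 25, 1] -> [-27, -19, -32, 25, 8, -36, 31, 7] -> [-27, -19]
  [7, 44, 40, 7, 46, -41] -> [40, 7, 46, -41] -> [46, 13, 52, -35] -> [46, 13]

[49]; [14, 38]; [12, 22]; [-27, -19]; [46, 13]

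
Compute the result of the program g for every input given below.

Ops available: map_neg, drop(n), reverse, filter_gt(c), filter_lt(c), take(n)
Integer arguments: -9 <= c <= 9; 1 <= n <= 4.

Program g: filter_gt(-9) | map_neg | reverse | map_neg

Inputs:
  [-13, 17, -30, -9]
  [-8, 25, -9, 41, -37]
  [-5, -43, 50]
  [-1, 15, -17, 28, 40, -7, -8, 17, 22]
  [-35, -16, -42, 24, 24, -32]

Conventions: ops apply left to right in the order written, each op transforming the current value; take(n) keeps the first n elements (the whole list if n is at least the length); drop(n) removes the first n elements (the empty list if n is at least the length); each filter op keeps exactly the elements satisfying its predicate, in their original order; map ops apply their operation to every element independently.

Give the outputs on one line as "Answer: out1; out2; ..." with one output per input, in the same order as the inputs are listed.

Execution, op by op:
  [-13, 17, -30, -9] -> [17] -> [-17] -> [-17] -> [17]
  [-8, 25, -9, 41, -37] -> [-8, 25, 41] -> [8, -25, -41] -> [-41, -25, 8] -> [41, 25, -8]
  [-5, -43, 50] -> [-5, 50] -> [5, -50] -> [-50, 5] -> [50, -5]
  [-1, 15, -17, 28, 40, -7, -8, 17, 22] -> [-1, 15, 28, 40, -7, -8, 17, 22] -> [1, -15, -28, -40, 7, 8, -17, -22] -> [-22, -17, 8, 7, -40, -28, -15, 1] -> [22, 17, -8, -7, 40, 28, 15, -1]
  [-35, -16, -42, 24, 24, -32] -> [24, 24] -> [-24, -24] -> [-24, -24] -> [24, 24]

[17]; [41, 25, -8]; [50, -5]; [22, 17, -8, -7, 40, 28, 15, -1]; [24, 24]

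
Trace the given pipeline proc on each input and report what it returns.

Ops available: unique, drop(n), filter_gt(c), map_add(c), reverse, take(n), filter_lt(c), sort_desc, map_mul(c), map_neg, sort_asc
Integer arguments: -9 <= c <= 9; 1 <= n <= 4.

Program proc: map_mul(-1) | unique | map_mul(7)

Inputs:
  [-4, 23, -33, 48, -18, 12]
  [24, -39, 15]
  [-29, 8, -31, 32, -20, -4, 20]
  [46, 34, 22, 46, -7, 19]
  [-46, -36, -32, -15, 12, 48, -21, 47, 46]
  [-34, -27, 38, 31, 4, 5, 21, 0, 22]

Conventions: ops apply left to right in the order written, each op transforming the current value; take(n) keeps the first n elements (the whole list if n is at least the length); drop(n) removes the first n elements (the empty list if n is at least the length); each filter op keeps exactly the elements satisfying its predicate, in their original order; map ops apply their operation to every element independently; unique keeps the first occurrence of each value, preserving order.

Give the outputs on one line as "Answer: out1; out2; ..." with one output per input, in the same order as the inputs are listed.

[28, -161, 231, -336, 126, -84]; [-168, 273, -105]; [203, -56, 217, -224, 140, 28, -140]; [-322, -238, -154, 49, -133]; [322, 252, 224, 105, -84, -336, 147, -329, -322]; [238, 189, -266, -217, -28, -35, -147, 0, -154]

Execution, op by op:
  [-4, 23, -33, 48, -18, 12] -> [4, -23, 33, -48, 18, -12] -> [4, -23, 33, -48, 18, -12] -> [28, -161, 231, -336, 126, -84]
  [24, -39, 15] -> [-24, 39, -15] -> [-24, 39, -15] -> [-168, 273, -105]
  [-29, 8, -31, 32, -20, -4, 20] -> [29, -8, 31, -32, 20, 4, -20] -> [29, -8, 31, -32, 20, 4, -20] -> [203, -56, 217, -224, 140, 28, -140]
  [46, 34, 22, 46, -7, 19] -> [-46, -34, -22, -46, 7, -19] -> [-46, -34, -22, 7, -19] -> [-322, -238, -154, 49, -133]
  [-46, -36, -32, -15, 12, 48, -21, 47, 46] -> [46, 36, 32, 15, -12, -48, 21, -47, -46] -> [46, 36, 32, 15, -12, -48, 21, -47, -46] -> [322, 252, 224, 105, -84, -336, 147, -329, -322]
  [-34, -27, 38, 31, 4, 5, 21, 0, 22] -> [34, 27, -38, -31, -4, -5, -21, 0, -22] -> [34, 27, -38, -31, -4, -5, -21, 0, -22] -> [238, 189, -266, -217, -28, -35, -147, 0, -154]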